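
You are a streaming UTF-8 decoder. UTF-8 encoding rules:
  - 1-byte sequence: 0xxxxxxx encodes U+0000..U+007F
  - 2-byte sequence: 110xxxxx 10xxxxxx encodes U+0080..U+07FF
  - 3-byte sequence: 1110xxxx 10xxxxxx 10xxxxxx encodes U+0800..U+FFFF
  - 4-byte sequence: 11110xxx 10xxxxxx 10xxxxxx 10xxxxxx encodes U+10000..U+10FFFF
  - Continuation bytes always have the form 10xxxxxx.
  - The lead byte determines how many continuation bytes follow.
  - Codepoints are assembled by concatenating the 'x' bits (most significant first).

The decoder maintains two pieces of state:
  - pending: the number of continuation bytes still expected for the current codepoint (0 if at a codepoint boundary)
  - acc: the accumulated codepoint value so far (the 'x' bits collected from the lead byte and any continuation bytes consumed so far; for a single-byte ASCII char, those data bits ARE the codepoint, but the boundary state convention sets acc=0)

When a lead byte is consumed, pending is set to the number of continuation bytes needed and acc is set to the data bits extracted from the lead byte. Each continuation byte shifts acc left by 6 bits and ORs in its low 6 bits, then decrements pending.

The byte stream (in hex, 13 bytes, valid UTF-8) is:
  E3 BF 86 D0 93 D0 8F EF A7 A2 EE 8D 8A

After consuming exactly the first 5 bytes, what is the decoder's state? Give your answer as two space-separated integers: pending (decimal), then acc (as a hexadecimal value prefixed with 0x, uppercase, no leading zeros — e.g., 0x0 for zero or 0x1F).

Answer: 0 0x413

Derivation:
Byte[0]=E3: 3-byte lead. pending=2, acc=0x3
Byte[1]=BF: continuation. acc=(acc<<6)|0x3F=0xFF, pending=1
Byte[2]=86: continuation. acc=(acc<<6)|0x06=0x3FC6, pending=0
Byte[3]=D0: 2-byte lead. pending=1, acc=0x10
Byte[4]=93: continuation. acc=(acc<<6)|0x13=0x413, pending=0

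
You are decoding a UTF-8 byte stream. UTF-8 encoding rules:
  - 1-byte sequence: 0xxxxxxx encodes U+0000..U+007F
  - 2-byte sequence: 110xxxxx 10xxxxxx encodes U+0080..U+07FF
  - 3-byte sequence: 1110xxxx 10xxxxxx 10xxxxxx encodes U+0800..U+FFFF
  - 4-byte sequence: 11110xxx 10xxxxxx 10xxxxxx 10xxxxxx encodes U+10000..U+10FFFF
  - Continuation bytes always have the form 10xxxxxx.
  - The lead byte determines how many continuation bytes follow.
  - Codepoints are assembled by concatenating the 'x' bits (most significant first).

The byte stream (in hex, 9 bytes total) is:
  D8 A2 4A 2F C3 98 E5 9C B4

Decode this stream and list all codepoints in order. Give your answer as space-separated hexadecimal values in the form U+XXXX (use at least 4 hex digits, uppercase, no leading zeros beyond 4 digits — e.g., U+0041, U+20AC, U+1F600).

Byte[0]=D8: 2-byte lead, need 1 cont bytes. acc=0x18
Byte[1]=A2: continuation. acc=(acc<<6)|0x22=0x622
Completed: cp=U+0622 (starts at byte 0)
Byte[2]=4A: 1-byte ASCII. cp=U+004A
Byte[3]=2F: 1-byte ASCII. cp=U+002F
Byte[4]=C3: 2-byte lead, need 1 cont bytes. acc=0x3
Byte[5]=98: continuation. acc=(acc<<6)|0x18=0xD8
Completed: cp=U+00D8 (starts at byte 4)
Byte[6]=E5: 3-byte lead, need 2 cont bytes. acc=0x5
Byte[7]=9C: continuation. acc=(acc<<6)|0x1C=0x15C
Byte[8]=B4: continuation. acc=(acc<<6)|0x34=0x5734
Completed: cp=U+5734 (starts at byte 6)

Answer: U+0622 U+004A U+002F U+00D8 U+5734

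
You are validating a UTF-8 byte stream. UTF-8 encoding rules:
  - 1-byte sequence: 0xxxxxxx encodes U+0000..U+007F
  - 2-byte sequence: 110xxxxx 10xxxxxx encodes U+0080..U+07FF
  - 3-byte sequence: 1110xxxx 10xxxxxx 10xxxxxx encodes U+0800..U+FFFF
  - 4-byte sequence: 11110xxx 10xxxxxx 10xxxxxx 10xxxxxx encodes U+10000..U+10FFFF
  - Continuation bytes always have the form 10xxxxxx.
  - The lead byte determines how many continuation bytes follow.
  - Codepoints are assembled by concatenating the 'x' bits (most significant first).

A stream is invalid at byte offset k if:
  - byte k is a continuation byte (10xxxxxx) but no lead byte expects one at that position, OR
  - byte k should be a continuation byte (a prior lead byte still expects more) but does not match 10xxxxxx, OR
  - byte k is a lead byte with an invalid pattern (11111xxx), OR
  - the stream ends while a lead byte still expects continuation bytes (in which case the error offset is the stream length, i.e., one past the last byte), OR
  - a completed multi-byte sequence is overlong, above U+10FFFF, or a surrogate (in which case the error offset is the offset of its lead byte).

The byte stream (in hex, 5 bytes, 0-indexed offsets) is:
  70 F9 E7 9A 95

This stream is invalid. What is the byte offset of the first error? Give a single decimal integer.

Answer: 1

Derivation:
Byte[0]=70: 1-byte ASCII. cp=U+0070
Byte[1]=F9: INVALID lead byte (not 0xxx/110x/1110/11110)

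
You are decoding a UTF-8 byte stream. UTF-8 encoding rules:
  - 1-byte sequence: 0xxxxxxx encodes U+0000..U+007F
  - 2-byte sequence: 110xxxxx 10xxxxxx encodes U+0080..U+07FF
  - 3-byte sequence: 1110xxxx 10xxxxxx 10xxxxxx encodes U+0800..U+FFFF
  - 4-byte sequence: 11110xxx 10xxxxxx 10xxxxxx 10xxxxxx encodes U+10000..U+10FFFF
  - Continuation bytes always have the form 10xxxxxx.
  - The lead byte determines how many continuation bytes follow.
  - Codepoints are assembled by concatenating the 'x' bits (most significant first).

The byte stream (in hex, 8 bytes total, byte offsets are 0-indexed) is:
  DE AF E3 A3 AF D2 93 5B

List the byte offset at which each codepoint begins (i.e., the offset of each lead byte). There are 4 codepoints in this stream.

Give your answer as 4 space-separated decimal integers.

Answer: 0 2 5 7

Derivation:
Byte[0]=DE: 2-byte lead, need 1 cont bytes. acc=0x1E
Byte[1]=AF: continuation. acc=(acc<<6)|0x2F=0x7AF
Completed: cp=U+07AF (starts at byte 0)
Byte[2]=E3: 3-byte lead, need 2 cont bytes. acc=0x3
Byte[3]=A3: continuation. acc=(acc<<6)|0x23=0xE3
Byte[4]=AF: continuation. acc=(acc<<6)|0x2F=0x38EF
Completed: cp=U+38EF (starts at byte 2)
Byte[5]=D2: 2-byte lead, need 1 cont bytes. acc=0x12
Byte[6]=93: continuation. acc=(acc<<6)|0x13=0x493
Completed: cp=U+0493 (starts at byte 5)
Byte[7]=5B: 1-byte ASCII. cp=U+005B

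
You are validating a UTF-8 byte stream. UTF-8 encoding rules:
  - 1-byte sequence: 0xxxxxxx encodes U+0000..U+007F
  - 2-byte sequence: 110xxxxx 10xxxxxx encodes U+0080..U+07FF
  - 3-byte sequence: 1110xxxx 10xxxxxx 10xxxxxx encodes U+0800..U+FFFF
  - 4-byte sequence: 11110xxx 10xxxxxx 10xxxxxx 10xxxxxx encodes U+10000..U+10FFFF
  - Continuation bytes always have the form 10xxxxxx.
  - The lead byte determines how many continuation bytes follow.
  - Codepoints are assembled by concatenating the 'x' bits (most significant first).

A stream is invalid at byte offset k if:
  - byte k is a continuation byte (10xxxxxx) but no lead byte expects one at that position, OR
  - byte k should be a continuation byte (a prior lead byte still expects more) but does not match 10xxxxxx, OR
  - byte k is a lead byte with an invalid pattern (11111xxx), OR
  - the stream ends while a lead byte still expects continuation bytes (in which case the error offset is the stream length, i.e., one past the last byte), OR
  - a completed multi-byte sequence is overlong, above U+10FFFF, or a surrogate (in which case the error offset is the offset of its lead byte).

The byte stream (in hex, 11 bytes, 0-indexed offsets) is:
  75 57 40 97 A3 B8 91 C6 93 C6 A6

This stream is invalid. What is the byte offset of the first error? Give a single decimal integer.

Answer: 3

Derivation:
Byte[0]=75: 1-byte ASCII. cp=U+0075
Byte[1]=57: 1-byte ASCII. cp=U+0057
Byte[2]=40: 1-byte ASCII. cp=U+0040
Byte[3]=97: INVALID lead byte (not 0xxx/110x/1110/11110)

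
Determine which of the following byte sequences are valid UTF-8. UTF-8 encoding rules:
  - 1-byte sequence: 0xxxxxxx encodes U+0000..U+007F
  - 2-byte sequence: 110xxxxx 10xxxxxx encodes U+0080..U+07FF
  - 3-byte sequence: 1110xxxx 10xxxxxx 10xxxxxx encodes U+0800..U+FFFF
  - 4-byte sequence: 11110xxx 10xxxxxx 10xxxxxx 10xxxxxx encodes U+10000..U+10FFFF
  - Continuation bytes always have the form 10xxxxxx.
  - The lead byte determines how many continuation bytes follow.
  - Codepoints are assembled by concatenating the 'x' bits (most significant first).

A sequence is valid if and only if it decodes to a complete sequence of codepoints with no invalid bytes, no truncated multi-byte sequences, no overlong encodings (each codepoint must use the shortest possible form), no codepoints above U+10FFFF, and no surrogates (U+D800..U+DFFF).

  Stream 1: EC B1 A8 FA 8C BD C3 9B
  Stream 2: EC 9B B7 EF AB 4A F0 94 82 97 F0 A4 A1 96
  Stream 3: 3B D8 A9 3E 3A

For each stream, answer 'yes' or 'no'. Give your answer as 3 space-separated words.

Stream 1: error at byte offset 3. INVALID
Stream 2: error at byte offset 5. INVALID
Stream 3: decodes cleanly. VALID

Answer: no no yes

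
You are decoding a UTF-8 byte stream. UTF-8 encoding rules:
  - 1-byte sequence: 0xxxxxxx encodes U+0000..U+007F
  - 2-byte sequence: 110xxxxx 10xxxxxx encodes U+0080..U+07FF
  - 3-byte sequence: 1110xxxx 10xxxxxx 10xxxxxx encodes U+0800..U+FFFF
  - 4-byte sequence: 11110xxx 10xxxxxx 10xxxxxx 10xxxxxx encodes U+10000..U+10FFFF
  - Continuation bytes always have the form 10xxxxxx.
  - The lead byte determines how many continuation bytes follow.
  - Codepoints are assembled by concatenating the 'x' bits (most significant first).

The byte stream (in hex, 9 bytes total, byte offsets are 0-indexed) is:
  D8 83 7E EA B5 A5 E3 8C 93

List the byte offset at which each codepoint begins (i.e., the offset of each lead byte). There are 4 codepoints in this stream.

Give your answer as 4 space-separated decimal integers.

Answer: 0 2 3 6

Derivation:
Byte[0]=D8: 2-byte lead, need 1 cont bytes. acc=0x18
Byte[1]=83: continuation. acc=(acc<<6)|0x03=0x603
Completed: cp=U+0603 (starts at byte 0)
Byte[2]=7E: 1-byte ASCII. cp=U+007E
Byte[3]=EA: 3-byte lead, need 2 cont bytes. acc=0xA
Byte[4]=B5: continuation. acc=(acc<<6)|0x35=0x2B5
Byte[5]=A5: continuation. acc=(acc<<6)|0x25=0xAD65
Completed: cp=U+AD65 (starts at byte 3)
Byte[6]=E3: 3-byte lead, need 2 cont bytes. acc=0x3
Byte[7]=8C: continuation. acc=(acc<<6)|0x0C=0xCC
Byte[8]=93: continuation. acc=(acc<<6)|0x13=0x3313
Completed: cp=U+3313 (starts at byte 6)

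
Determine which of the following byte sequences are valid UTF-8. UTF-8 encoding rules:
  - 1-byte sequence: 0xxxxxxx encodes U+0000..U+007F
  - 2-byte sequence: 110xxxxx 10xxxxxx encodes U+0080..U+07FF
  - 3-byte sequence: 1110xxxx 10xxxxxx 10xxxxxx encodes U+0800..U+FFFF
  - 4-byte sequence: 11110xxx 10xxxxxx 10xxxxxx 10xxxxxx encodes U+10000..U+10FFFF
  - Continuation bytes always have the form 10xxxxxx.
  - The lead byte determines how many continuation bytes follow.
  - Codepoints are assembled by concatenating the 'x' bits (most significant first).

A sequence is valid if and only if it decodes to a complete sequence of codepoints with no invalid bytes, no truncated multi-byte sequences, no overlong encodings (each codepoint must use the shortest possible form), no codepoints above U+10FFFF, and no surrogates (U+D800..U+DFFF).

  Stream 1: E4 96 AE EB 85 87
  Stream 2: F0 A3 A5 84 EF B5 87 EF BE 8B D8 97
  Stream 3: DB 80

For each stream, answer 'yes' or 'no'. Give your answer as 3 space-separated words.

Stream 1: decodes cleanly. VALID
Stream 2: decodes cleanly. VALID
Stream 3: decodes cleanly. VALID

Answer: yes yes yes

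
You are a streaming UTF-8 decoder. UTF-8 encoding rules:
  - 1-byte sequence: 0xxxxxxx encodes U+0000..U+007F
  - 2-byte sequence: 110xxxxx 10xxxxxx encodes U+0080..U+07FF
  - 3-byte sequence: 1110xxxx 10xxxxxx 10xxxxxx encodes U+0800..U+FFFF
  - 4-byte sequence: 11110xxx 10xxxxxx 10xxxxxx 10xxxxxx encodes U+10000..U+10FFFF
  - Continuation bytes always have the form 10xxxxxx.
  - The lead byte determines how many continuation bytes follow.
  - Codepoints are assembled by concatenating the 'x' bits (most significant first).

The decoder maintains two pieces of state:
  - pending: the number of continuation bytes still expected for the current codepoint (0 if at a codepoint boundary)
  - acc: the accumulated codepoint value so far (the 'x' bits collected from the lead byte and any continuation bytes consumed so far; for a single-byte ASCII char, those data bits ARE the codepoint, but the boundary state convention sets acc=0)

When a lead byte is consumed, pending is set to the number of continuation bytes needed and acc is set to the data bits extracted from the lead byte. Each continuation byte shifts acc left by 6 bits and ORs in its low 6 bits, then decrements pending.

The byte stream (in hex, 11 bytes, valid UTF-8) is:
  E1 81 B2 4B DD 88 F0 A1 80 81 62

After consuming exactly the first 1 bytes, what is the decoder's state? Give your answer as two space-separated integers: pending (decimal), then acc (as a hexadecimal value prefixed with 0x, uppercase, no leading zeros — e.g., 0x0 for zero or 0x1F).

Byte[0]=E1: 3-byte lead. pending=2, acc=0x1

Answer: 2 0x1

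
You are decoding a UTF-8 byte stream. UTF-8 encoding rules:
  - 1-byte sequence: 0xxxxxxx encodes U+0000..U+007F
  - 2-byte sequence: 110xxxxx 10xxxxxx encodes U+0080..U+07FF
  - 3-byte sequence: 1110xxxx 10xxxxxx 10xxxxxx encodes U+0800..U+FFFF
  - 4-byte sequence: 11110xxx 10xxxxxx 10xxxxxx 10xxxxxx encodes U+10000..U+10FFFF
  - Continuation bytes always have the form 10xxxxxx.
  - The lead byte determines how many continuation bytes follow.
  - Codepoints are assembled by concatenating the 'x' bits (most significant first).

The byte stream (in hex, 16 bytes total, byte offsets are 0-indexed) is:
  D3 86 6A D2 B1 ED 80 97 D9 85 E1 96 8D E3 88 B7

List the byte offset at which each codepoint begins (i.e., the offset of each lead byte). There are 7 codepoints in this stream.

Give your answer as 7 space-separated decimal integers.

Answer: 0 2 3 5 8 10 13

Derivation:
Byte[0]=D3: 2-byte lead, need 1 cont bytes. acc=0x13
Byte[1]=86: continuation. acc=(acc<<6)|0x06=0x4C6
Completed: cp=U+04C6 (starts at byte 0)
Byte[2]=6A: 1-byte ASCII. cp=U+006A
Byte[3]=D2: 2-byte lead, need 1 cont bytes. acc=0x12
Byte[4]=B1: continuation. acc=(acc<<6)|0x31=0x4B1
Completed: cp=U+04B1 (starts at byte 3)
Byte[5]=ED: 3-byte lead, need 2 cont bytes. acc=0xD
Byte[6]=80: continuation. acc=(acc<<6)|0x00=0x340
Byte[7]=97: continuation. acc=(acc<<6)|0x17=0xD017
Completed: cp=U+D017 (starts at byte 5)
Byte[8]=D9: 2-byte lead, need 1 cont bytes. acc=0x19
Byte[9]=85: continuation. acc=(acc<<6)|0x05=0x645
Completed: cp=U+0645 (starts at byte 8)
Byte[10]=E1: 3-byte lead, need 2 cont bytes. acc=0x1
Byte[11]=96: continuation. acc=(acc<<6)|0x16=0x56
Byte[12]=8D: continuation. acc=(acc<<6)|0x0D=0x158D
Completed: cp=U+158D (starts at byte 10)
Byte[13]=E3: 3-byte lead, need 2 cont bytes. acc=0x3
Byte[14]=88: continuation. acc=(acc<<6)|0x08=0xC8
Byte[15]=B7: continuation. acc=(acc<<6)|0x37=0x3237
Completed: cp=U+3237 (starts at byte 13)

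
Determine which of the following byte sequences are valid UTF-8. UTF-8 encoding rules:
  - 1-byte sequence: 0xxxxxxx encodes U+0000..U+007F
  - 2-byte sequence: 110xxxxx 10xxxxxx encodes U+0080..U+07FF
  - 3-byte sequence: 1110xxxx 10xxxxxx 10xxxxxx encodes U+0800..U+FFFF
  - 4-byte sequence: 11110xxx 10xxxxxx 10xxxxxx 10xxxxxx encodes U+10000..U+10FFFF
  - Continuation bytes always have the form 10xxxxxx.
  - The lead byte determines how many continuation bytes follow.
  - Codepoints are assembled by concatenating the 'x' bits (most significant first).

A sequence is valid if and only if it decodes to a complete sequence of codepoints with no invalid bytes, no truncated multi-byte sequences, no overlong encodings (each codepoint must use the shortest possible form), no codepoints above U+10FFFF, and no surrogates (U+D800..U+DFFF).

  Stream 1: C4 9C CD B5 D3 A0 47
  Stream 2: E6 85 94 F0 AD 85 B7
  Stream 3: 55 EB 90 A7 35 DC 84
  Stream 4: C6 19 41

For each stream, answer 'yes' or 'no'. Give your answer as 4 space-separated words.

Answer: yes yes yes no

Derivation:
Stream 1: decodes cleanly. VALID
Stream 2: decodes cleanly. VALID
Stream 3: decodes cleanly. VALID
Stream 4: error at byte offset 1. INVALID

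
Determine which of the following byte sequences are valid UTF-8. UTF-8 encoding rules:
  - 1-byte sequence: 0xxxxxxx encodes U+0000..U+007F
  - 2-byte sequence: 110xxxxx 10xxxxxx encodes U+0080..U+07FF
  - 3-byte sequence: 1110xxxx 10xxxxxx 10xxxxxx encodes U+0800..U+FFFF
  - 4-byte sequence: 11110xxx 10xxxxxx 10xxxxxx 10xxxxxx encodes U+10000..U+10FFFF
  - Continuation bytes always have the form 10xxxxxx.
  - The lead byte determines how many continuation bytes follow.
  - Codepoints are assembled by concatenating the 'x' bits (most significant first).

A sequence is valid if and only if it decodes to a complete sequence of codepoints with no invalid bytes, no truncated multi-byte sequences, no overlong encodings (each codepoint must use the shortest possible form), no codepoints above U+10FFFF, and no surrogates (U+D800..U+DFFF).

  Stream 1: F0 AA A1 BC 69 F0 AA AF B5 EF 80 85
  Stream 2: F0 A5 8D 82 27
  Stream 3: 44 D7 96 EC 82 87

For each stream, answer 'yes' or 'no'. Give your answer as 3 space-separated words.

Answer: yes yes yes

Derivation:
Stream 1: decodes cleanly. VALID
Stream 2: decodes cleanly. VALID
Stream 3: decodes cleanly. VALID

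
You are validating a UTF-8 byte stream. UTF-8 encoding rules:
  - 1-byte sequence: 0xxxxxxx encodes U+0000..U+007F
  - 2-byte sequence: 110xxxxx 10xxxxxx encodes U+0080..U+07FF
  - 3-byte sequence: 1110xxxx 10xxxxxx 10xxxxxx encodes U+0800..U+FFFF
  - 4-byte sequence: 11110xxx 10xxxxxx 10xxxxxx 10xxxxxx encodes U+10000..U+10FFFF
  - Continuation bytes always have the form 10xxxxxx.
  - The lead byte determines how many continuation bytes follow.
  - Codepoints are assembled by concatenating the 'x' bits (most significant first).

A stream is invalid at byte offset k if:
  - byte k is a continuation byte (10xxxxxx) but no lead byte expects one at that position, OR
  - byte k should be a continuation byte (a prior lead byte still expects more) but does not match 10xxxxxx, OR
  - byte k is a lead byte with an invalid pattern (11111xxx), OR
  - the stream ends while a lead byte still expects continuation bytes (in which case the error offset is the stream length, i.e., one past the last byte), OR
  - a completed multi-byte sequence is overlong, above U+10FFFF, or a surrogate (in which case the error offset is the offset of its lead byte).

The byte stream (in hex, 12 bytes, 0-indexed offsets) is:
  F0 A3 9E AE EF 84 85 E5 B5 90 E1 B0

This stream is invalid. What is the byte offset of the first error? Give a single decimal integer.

Answer: 12

Derivation:
Byte[0]=F0: 4-byte lead, need 3 cont bytes. acc=0x0
Byte[1]=A3: continuation. acc=(acc<<6)|0x23=0x23
Byte[2]=9E: continuation. acc=(acc<<6)|0x1E=0x8DE
Byte[3]=AE: continuation. acc=(acc<<6)|0x2E=0x237AE
Completed: cp=U+237AE (starts at byte 0)
Byte[4]=EF: 3-byte lead, need 2 cont bytes. acc=0xF
Byte[5]=84: continuation. acc=(acc<<6)|0x04=0x3C4
Byte[6]=85: continuation. acc=(acc<<6)|0x05=0xF105
Completed: cp=U+F105 (starts at byte 4)
Byte[7]=E5: 3-byte lead, need 2 cont bytes. acc=0x5
Byte[8]=B5: continuation. acc=(acc<<6)|0x35=0x175
Byte[9]=90: continuation. acc=(acc<<6)|0x10=0x5D50
Completed: cp=U+5D50 (starts at byte 7)
Byte[10]=E1: 3-byte lead, need 2 cont bytes. acc=0x1
Byte[11]=B0: continuation. acc=(acc<<6)|0x30=0x70
Byte[12]: stream ended, expected continuation. INVALID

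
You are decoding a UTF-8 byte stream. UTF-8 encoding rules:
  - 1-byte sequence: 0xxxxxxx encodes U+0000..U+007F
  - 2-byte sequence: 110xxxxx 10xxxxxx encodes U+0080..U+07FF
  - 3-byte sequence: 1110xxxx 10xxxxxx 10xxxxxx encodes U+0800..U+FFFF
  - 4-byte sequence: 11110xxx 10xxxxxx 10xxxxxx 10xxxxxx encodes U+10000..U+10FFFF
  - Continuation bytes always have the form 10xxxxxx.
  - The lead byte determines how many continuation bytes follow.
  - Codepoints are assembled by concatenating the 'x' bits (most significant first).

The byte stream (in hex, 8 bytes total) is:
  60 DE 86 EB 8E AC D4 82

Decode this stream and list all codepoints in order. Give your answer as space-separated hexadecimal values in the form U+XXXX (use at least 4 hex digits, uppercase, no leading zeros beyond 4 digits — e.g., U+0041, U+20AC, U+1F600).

Byte[0]=60: 1-byte ASCII. cp=U+0060
Byte[1]=DE: 2-byte lead, need 1 cont bytes. acc=0x1E
Byte[2]=86: continuation. acc=(acc<<6)|0x06=0x786
Completed: cp=U+0786 (starts at byte 1)
Byte[3]=EB: 3-byte lead, need 2 cont bytes. acc=0xB
Byte[4]=8E: continuation. acc=(acc<<6)|0x0E=0x2CE
Byte[5]=AC: continuation. acc=(acc<<6)|0x2C=0xB3AC
Completed: cp=U+B3AC (starts at byte 3)
Byte[6]=D4: 2-byte lead, need 1 cont bytes. acc=0x14
Byte[7]=82: continuation. acc=(acc<<6)|0x02=0x502
Completed: cp=U+0502 (starts at byte 6)

Answer: U+0060 U+0786 U+B3AC U+0502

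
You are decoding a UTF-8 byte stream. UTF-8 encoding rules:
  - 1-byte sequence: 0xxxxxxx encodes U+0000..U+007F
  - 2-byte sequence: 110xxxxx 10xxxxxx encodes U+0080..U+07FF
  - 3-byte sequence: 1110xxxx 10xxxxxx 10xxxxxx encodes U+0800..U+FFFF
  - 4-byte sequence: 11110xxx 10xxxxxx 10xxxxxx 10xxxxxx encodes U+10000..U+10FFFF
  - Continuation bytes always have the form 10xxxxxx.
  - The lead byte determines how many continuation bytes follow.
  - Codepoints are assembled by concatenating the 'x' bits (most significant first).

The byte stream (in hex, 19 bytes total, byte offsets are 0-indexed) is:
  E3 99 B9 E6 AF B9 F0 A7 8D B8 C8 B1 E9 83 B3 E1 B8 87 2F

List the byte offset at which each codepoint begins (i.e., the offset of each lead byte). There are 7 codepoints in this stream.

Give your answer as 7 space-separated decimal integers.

Answer: 0 3 6 10 12 15 18

Derivation:
Byte[0]=E3: 3-byte lead, need 2 cont bytes. acc=0x3
Byte[1]=99: continuation. acc=(acc<<6)|0x19=0xD9
Byte[2]=B9: continuation. acc=(acc<<6)|0x39=0x3679
Completed: cp=U+3679 (starts at byte 0)
Byte[3]=E6: 3-byte lead, need 2 cont bytes. acc=0x6
Byte[4]=AF: continuation. acc=(acc<<6)|0x2F=0x1AF
Byte[5]=B9: continuation. acc=(acc<<6)|0x39=0x6BF9
Completed: cp=U+6BF9 (starts at byte 3)
Byte[6]=F0: 4-byte lead, need 3 cont bytes. acc=0x0
Byte[7]=A7: continuation. acc=(acc<<6)|0x27=0x27
Byte[8]=8D: continuation. acc=(acc<<6)|0x0D=0x9CD
Byte[9]=B8: continuation. acc=(acc<<6)|0x38=0x27378
Completed: cp=U+27378 (starts at byte 6)
Byte[10]=C8: 2-byte lead, need 1 cont bytes. acc=0x8
Byte[11]=B1: continuation. acc=(acc<<6)|0x31=0x231
Completed: cp=U+0231 (starts at byte 10)
Byte[12]=E9: 3-byte lead, need 2 cont bytes. acc=0x9
Byte[13]=83: continuation. acc=(acc<<6)|0x03=0x243
Byte[14]=B3: continuation. acc=(acc<<6)|0x33=0x90F3
Completed: cp=U+90F3 (starts at byte 12)
Byte[15]=E1: 3-byte lead, need 2 cont bytes. acc=0x1
Byte[16]=B8: continuation. acc=(acc<<6)|0x38=0x78
Byte[17]=87: continuation. acc=(acc<<6)|0x07=0x1E07
Completed: cp=U+1E07 (starts at byte 15)
Byte[18]=2F: 1-byte ASCII. cp=U+002F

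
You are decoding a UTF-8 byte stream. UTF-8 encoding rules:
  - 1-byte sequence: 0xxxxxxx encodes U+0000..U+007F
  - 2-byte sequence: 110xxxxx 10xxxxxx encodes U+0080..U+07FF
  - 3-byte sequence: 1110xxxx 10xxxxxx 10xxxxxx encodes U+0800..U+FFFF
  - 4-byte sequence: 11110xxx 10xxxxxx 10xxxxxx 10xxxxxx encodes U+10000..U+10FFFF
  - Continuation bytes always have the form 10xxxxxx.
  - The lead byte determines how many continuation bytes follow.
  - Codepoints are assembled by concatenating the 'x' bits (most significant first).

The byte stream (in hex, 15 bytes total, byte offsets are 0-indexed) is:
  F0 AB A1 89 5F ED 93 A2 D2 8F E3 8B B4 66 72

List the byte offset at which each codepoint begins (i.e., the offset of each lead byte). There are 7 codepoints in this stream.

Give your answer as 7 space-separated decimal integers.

Answer: 0 4 5 8 10 13 14

Derivation:
Byte[0]=F0: 4-byte lead, need 3 cont bytes. acc=0x0
Byte[1]=AB: continuation. acc=(acc<<6)|0x2B=0x2B
Byte[2]=A1: continuation. acc=(acc<<6)|0x21=0xAE1
Byte[3]=89: continuation. acc=(acc<<6)|0x09=0x2B849
Completed: cp=U+2B849 (starts at byte 0)
Byte[4]=5F: 1-byte ASCII. cp=U+005F
Byte[5]=ED: 3-byte lead, need 2 cont bytes. acc=0xD
Byte[6]=93: continuation. acc=(acc<<6)|0x13=0x353
Byte[7]=A2: continuation. acc=(acc<<6)|0x22=0xD4E2
Completed: cp=U+D4E2 (starts at byte 5)
Byte[8]=D2: 2-byte lead, need 1 cont bytes. acc=0x12
Byte[9]=8F: continuation. acc=(acc<<6)|0x0F=0x48F
Completed: cp=U+048F (starts at byte 8)
Byte[10]=E3: 3-byte lead, need 2 cont bytes. acc=0x3
Byte[11]=8B: continuation. acc=(acc<<6)|0x0B=0xCB
Byte[12]=B4: continuation. acc=(acc<<6)|0x34=0x32F4
Completed: cp=U+32F4 (starts at byte 10)
Byte[13]=66: 1-byte ASCII. cp=U+0066
Byte[14]=72: 1-byte ASCII. cp=U+0072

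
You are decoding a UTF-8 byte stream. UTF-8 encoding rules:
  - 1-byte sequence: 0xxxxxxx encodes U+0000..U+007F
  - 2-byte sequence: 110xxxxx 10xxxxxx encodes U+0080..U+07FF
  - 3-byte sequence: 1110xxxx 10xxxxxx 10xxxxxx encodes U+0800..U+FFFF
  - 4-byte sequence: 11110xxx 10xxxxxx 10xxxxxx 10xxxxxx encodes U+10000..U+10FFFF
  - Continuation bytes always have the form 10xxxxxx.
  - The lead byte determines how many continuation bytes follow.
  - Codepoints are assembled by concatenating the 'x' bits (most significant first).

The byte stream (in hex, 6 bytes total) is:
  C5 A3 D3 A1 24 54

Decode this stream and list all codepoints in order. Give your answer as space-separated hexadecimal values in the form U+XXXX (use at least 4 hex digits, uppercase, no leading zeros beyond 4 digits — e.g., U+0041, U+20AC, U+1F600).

Answer: U+0163 U+04E1 U+0024 U+0054

Derivation:
Byte[0]=C5: 2-byte lead, need 1 cont bytes. acc=0x5
Byte[1]=A3: continuation. acc=(acc<<6)|0x23=0x163
Completed: cp=U+0163 (starts at byte 0)
Byte[2]=D3: 2-byte lead, need 1 cont bytes. acc=0x13
Byte[3]=A1: continuation. acc=(acc<<6)|0x21=0x4E1
Completed: cp=U+04E1 (starts at byte 2)
Byte[4]=24: 1-byte ASCII. cp=U+0024
Byte[5]=54: 1-byte ASCII. cp=U+0054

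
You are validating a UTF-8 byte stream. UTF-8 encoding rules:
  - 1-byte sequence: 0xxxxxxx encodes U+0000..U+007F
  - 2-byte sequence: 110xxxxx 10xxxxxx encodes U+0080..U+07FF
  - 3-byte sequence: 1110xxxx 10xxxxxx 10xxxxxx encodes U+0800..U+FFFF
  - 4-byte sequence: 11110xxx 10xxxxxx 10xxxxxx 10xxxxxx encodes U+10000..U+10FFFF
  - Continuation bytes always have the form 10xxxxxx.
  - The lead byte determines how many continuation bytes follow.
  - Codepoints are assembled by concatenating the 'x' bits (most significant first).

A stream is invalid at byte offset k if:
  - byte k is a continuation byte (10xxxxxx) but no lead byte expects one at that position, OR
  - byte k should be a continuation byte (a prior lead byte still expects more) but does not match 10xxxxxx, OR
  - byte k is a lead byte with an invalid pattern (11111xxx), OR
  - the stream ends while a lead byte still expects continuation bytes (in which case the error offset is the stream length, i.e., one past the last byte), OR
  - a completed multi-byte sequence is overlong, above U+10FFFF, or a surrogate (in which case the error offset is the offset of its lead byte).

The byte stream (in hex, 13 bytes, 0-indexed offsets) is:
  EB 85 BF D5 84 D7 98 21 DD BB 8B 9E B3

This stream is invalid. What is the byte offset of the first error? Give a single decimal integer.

Answer: 10

Derivation:
Byte[0]=EB: 3-byte lead, need 2 cont bytes. acc=0xB
Byte[1]=85: continuation. acc=(acc<<6)|0x05=0x2C5
Byte[2]=BF: continuation. acc=(acc<<6)|0x3F=0xB17F
Completed: cp=U+B17F (starts at byte 0)
Byte[3]=D5: 2-byte lead, need 1 cont bytes. acc=0x15
Byte[4]=84: continuation. acc=(acc<<6)|0x04=0x544
Completed: cp=U+0544 (starts at byte 3)
Byte[5]=D7: 2-byte lead, need 1 cont bytes. acc=0x17
Byte[6]=98: continuation. acc=(acc<<6)|0x18=0x5D8
Completed: cp=U+05D8 (starts at byte 5)
Byte[7]=21: 1-byte ASCII. cp=U+0021
Byte[8]=DD: 2-byte lead, need 1 cont bytes. acc=0x1D
Byte[9]=BB: continuation. acc=(acc<<6)|0x3B=0x77B
Completed: cp=U+077B (starts at byte 8)
Byte[10]=8B: INVALID lead byte (not 0xxx/110x/1110/11110)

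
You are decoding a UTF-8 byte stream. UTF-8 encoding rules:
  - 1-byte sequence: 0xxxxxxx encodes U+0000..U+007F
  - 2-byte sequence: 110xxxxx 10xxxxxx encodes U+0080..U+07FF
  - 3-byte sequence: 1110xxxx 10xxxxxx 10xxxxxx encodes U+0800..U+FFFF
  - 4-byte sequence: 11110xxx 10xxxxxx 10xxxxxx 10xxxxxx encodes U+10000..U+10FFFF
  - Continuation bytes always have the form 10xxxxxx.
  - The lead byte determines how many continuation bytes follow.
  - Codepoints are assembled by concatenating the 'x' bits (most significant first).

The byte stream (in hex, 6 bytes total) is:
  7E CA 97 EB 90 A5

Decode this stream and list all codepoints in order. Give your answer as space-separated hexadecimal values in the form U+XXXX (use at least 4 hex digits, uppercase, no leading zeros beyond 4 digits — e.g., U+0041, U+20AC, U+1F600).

Answer: U+007E U+0297 U+B425

Derivation:
Byte[0]=7E: 1-byte ASCII. cp=U+007E
Byte[1]=CA: 2-byte lead, need 1 cont bytes. acc=0xA
Byte[2]=97: continuation. acc=(acc<<6)|0x17=0x297
Completed: cp=U+0297 (starts at byte 1)
Byte[3]=EB: 3-byte lead, need 2 cont bytes. acc=0xB
Byte[4]=90: continuation. acc=(acc<<6)|0x10=0x2D0
Byte[5]=A5: continuation. acc=(acc<<6)|0x25=0xB425
Completed: cp=U+B425 (starts at byte 3)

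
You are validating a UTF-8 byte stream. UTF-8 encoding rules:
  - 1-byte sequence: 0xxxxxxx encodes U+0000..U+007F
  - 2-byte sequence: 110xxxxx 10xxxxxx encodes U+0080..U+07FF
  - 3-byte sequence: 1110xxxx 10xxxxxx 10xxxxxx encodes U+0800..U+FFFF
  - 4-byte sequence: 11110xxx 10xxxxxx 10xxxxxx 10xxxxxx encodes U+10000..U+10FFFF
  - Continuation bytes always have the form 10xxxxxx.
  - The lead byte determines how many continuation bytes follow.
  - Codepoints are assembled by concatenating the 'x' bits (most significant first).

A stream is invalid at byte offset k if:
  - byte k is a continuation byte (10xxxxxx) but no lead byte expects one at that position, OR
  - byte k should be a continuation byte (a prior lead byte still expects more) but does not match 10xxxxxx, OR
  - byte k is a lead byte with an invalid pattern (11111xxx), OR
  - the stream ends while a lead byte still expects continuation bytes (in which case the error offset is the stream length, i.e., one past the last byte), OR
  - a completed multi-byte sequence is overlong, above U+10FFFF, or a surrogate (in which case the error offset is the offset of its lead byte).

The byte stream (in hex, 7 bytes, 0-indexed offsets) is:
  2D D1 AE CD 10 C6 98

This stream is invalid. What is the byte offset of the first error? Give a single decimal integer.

Answer: 4

Derivation:
Byte[0]=2D: 1-byte ASCII. cp=U+002D
Byte[1]=D1: 2-byte lead, need 1 cont bytes. acc=0x11
Byte[2]=AE: continuation. acc=(acc<<6)|0x2E=0x46E
Completed: cp=U+046E (starts at byte 1)
Byte[3]=CD: 2-byte lead, need 1 cont bytes. acc=0xD
Byte[4]=10: expected 10xxxxxx continuation. INVALID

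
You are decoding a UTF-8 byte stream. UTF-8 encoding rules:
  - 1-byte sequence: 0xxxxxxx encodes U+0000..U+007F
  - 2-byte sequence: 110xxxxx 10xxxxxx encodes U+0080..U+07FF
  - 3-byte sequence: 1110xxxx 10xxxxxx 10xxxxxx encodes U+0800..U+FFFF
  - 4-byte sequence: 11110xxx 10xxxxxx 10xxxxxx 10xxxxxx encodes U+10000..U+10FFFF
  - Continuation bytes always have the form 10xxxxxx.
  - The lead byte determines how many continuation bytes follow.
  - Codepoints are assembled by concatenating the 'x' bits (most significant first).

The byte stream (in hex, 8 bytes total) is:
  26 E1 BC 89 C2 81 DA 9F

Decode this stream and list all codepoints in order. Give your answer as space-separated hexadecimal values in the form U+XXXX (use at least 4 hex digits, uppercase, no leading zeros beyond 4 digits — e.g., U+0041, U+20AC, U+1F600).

Byte[0]=26: 1-byte ASCII. cp=U+0026
Byte[1]=E1: 3-byte lead, need 2 cont bytes. acc=0x1
Byte[2]=BC: continuation. acc=(acc<<6)|0x3C=0x7C
Byte[3]=89: continuation. acc=(acc<<6)|0x09=0x1F09
Completed: cp=U+1F09 (starts at byte 1)
Byte[4]=C2: 2-byte lead, need 1 cont bytes. acc=0x2
Byte[5]=81: continuation. acc=(acc<<6)|0x01=0x81
Completed: cp=U+0081 (starts at byte 4)
Byte[6]=DA: 2-byte lead, need 1 cont bytes. acc=0x1A
Byte[7]=9F: continuation. acc=(acc<<6)|0x1F=0x69F
Completed: cp=U+069F (starts at byte 6)

Answer: U+0026 U+1F09 U+0081 U+069F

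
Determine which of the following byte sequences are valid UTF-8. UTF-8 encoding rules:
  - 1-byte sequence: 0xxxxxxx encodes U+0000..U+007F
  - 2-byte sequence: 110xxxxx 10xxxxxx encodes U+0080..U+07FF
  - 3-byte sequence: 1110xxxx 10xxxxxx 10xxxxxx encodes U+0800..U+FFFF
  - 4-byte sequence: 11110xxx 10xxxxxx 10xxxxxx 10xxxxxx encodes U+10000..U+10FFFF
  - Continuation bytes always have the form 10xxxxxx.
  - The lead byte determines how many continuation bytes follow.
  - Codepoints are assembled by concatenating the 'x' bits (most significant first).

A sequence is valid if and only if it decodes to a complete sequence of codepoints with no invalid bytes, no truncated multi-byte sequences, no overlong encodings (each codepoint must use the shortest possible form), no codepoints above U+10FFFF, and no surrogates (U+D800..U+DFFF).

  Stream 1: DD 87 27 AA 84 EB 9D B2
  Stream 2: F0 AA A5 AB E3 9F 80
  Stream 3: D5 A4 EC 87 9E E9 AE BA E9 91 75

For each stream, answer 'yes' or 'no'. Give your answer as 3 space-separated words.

Stream 1: error at byte offset 3. INVALID
Stream 2: decodes cleanly. VALID
Stream 3: error at byte offset 10. INVALID

Answer: no yes no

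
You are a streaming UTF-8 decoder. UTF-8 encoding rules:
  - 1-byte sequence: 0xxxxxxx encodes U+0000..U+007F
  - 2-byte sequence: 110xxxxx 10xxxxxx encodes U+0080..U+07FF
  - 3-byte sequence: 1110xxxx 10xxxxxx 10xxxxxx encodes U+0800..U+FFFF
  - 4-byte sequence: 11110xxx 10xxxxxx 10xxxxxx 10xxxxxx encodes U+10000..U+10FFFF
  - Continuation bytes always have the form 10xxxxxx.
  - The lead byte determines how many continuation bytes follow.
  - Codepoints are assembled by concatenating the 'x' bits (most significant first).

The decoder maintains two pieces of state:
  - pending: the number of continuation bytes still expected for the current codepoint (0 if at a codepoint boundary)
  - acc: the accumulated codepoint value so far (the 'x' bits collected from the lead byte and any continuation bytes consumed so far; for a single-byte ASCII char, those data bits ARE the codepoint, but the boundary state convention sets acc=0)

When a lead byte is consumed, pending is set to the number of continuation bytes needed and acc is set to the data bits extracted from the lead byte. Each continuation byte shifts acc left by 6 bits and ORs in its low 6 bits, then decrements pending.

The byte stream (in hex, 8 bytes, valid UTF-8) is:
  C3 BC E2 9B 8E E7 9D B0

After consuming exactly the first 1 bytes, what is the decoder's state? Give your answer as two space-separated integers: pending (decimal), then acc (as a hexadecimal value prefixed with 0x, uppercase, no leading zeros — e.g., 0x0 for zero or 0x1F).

Byte[0]=C3: 2-byte lead. pending=1, acc=0x3

Answer: 1 0x3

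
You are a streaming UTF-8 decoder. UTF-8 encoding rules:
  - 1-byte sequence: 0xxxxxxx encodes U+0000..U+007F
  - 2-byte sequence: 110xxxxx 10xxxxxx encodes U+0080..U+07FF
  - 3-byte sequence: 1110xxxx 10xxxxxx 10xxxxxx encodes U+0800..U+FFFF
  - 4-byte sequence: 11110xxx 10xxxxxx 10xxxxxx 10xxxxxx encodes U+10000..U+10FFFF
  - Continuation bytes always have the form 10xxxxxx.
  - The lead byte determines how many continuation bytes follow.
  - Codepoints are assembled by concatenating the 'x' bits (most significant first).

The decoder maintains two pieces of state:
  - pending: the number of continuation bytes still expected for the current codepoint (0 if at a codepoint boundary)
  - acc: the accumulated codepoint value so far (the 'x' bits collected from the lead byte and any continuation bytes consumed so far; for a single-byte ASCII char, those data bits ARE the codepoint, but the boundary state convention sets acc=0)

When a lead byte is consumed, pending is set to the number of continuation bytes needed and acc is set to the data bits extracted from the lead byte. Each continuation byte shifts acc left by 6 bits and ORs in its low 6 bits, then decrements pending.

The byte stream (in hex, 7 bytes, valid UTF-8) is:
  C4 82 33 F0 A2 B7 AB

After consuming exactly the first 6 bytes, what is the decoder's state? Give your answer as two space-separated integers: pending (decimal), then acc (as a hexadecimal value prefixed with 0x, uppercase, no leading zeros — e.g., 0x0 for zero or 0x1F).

Answer: 1 0x8B7

Derivation:
Byte[0]=C4: 2-byte lead. pending=1, acc=0x4
Byte[1]=82: continuation. acc=(acc<<6)|0x02=0x102, pending=0
Byte[2]=33: 1-byte. pending=0, acc=0x0
Byte[3]=F0: 4-byte lead. pending=3, acc=0x0
Byte[4]=A2: continuation. acc=(acc<<6)|0x22=0x22, pending=2
Byte[5]=B7: continuation. acc=(acc<<6)|0x37=0x8B7, pending=1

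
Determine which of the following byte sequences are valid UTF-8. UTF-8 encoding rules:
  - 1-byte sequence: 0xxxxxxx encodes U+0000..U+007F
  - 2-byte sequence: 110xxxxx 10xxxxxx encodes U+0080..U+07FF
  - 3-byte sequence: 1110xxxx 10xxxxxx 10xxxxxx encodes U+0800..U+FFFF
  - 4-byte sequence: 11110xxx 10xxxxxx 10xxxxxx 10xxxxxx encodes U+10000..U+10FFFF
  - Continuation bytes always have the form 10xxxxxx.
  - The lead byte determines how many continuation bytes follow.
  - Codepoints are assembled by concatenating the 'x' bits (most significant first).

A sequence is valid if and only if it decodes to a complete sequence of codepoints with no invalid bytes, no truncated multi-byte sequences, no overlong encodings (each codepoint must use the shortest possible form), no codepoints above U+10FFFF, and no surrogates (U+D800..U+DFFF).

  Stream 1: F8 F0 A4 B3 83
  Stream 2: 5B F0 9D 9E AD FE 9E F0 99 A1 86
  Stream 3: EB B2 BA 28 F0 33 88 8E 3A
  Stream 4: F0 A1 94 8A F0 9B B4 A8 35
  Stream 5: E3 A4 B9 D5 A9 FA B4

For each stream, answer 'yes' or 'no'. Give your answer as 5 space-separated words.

Stream 1: error at byte offset 0. INVALID
Stream 2: error at byte offset 5. INVALID
Stream 3: error at byte offset 5. INVALID
Stream 4: decodes cleanly. VALID
Stream 5: error at byte offset 5. INVALID

Answer: no no no yes no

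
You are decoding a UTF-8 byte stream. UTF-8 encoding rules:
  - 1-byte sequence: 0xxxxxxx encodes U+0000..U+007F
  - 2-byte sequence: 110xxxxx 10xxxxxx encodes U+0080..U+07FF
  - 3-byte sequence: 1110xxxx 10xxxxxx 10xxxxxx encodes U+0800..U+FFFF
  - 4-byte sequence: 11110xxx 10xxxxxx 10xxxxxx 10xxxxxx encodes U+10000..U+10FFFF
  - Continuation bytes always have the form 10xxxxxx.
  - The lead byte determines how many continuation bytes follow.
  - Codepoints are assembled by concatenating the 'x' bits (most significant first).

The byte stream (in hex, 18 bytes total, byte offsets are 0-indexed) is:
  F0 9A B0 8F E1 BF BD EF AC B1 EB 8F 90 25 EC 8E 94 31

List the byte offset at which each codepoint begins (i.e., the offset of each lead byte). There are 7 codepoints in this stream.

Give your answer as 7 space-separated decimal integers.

Byte[0]=F0: 4-byte lead, need 3 cont bytes. acc=0x0
Byte[1]=9A: continuation. acc=(acc<<6)|0x1A=0x1A
Byte[2]=B0: continuation. acc=(acc<<6)|0x30=0x6B0
Byte[3]=8F: continuation. acc=(acc<<6)|0x0F=0x1AC0F
Completed: cp=U+1AC0F (starts at byte 0)
Byte[4]=E1: 3-byte lead, need 2 cont bytes. acc=0x1
Byte[5]=BF: continuation. acc=(acc<<6)|0x3F=0x7F
Byte[6]=BD: continuation. acc=(acc<<6)|0x3D=0x1FFD
Completed: cp=U+1FFD (starts at byte 4)
Byte[7]=EF: 3-byte lead, need 2 cont bytes. acc=0xF
Byte[8]=AC: continuation. acc=(acc<<6)|0x2C=0x3EC
Byte[9]=B1: continuation. acc=(acc<<6)|0x31=0xFB31
Completed: cp=U+FB31 (starts at byte 7)
Byte[10]=EB: 3-byte lead, need 2 cont bytes. acc=0xB
Byte[11]=8F: continuation. acc=(acc<<6)|0x0F=0x2CF
Byte[12]=90: continuation. acc=(acc<<6)|0x10=0xB3D0
Completed: cp=U+B3D0 (starts at byte 10)
Byte[13]=25: 1-byte ASCII. cp=U+0025
Byte[14]=EC: 3-byte lead, need 2 cont bytes. acc=0xC
Byte[15]=8E: continuation. acc=(acc<<6)|0x0E=0x30E
Byte[16]=94: continuation. acc=(acc<<6)|0x14=0xC394
Completed: cp=U+C394 (starts at byte 14)
Byte[17]=31: 1-byte ASCII. cp=U+0031

Answer: 0 4 7 10 13 14 17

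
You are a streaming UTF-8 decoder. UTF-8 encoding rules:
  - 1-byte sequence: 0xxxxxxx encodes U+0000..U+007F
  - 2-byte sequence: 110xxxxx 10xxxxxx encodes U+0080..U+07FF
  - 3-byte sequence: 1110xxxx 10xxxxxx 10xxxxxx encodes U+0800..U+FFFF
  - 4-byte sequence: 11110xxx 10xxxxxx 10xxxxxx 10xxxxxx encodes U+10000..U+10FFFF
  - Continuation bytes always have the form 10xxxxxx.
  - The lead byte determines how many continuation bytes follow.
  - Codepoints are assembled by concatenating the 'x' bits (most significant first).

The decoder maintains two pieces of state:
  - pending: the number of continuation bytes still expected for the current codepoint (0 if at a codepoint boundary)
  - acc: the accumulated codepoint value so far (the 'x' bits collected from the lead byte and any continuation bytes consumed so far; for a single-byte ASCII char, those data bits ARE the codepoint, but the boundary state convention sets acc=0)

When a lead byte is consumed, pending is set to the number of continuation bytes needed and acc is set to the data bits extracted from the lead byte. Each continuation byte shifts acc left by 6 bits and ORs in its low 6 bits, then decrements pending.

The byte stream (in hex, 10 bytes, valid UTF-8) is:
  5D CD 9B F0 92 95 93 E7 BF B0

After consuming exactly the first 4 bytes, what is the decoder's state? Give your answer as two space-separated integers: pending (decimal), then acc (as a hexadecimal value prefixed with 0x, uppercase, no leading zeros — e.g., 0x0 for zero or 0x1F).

Answer: 3 0x0

Derivation:
Byte[0]=5D: 1-byte. pending=0, acc=0x0
Byte[1]=CD: 2-byte lead. pending=1, acc=0xD
Byte[2]=9B: continuation. acc=(acc<<6)|0x1B=0x35B, pending=0
Byte[3]=F0: 4-byte lead. pending=3, acc=0x0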